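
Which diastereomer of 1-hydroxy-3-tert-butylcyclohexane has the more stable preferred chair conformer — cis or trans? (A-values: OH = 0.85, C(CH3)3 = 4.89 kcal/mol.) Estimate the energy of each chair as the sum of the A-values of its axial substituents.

cis

At 1,3 positions (parity same): cis → (e,e or a,a); trans → (a,e or e,a).
Best chair for cis: E = 0.00 kcal/mol; best chair for trans: E = 0.85 kcal/mol.
The cis isomer is lower by 0.85 kcal/mol.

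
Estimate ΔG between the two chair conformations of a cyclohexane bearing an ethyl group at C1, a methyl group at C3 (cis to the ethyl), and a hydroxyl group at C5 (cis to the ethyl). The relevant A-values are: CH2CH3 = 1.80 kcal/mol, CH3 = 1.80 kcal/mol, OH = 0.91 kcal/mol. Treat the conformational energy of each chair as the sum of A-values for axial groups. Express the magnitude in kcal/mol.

4.51 kcal/mol

Chair I (ethyl axial, methyl axial, hydroxyl axial): E = 4.51 kcal/mol.
Chair II (ethyl equatorial, methyl equatorial, hydroxyl equatorial): E = 0.00 kcal/mol.
ΔE = 4.51 − 0.00 = 4.51 kcal/mol; chair II is more stable.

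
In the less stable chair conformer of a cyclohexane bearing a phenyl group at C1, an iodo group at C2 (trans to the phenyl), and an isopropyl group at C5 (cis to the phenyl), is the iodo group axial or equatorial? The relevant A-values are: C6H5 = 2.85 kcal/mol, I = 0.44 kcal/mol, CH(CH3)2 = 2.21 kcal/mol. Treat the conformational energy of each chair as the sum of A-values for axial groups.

axial

Chair I (phenyl axial, iodo axial, isopropyl axial): E = 5.50 kcal/mol.
Chair II (phenyl equatorial, iodo equatorial, isopropyl equatorial): E = 0.00 kcal/mol.
Chair I is the less stable (higher-energy) conformer, and in that chair the iodo group is axial.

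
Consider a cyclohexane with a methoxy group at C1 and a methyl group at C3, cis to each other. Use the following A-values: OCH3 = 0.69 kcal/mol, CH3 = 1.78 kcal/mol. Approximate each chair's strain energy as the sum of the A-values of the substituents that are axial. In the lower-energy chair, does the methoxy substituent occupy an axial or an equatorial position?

equatorial

C1 and C3 have the same parity, so for the cis isomer the two substituents are e,e in one chair and a,a in the other.
Chair I (methoxy axial, methyl axial): E = 2.47 kcal/mol.
Chair II (methoxy equatorial, methyl equatorial): E = 0.00 kcal/mol.
Chair II is the more stable (lower-energy) conformer, and in that chair the methoxy group is equatorial.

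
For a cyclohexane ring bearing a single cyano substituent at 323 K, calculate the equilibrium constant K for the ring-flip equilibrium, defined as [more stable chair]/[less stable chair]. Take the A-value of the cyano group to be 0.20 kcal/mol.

K ≈ 1.37

One chair has the cyano group axial (E = 0.20 kcal/mol) and the other has it equatorial (E = 0).
ΔG = 0.20 kcal/mol between the two chairs.
K = exp(ΔG/RT) with R = 1.987×10⁻³ kcal mol⁻¹ K⁻¹ and T = 323 K gives K ≈ 1.37.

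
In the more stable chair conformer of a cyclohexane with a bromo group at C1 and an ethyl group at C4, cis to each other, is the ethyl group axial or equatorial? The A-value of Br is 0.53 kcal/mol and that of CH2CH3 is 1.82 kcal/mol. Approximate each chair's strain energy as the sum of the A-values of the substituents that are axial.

C1 and C4 have opposite parity, so for the cis isomer the two substituents are one axial and one equatorial in each chair.
Chair I (bromo axial, ethyl equatorial): E = 0.53 kcal/mol.
Chair II (bromo equatorial, ethyl axial): E = 1.82 kcal/mol.
Chair I is the more stable (lower-energy) conformer, and in that chair the ethyl group is equatorial.

equatorial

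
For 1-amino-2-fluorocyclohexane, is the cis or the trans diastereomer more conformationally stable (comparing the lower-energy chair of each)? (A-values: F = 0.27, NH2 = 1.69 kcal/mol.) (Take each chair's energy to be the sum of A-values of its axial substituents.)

At 1,2 positions (parity opposite): cis → (a,e or e,a); trans → (e,e or a,a).
Best chair for cis: E = 0.27 kcal/mol; best chair for trans: E = 0.00 kcal/mol.
The trans isomer is lower by 0.27 kcal/mol.

trans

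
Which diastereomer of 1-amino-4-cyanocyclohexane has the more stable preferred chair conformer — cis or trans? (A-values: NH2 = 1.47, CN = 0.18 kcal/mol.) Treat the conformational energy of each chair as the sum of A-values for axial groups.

At 1,4 positions (parity opposite): cis → (a,e or e,a); trans → (e,e or a,a).
Best chair for cis: E = 0.18 kcal/mol; best chair for trans: E = 0.00 kcal/mol.
The trans isomer is lower by 0.18 kcal/mol.

trans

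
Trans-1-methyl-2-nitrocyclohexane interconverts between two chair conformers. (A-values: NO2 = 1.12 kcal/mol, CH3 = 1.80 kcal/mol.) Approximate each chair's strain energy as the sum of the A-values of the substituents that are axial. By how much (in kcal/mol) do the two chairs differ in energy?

2.92 kcal/mol

C1 and C2 have opposite parity, so for the trans isomer the two substituents are e,e in one chair and a,a in the other.
Chair I (nitro axial, methyl axial): E = 2.92 kcal/mol.
Chair II (nitro equatorial, methyl equatorial): E = 0.00 kcal/mol.
ΔE = 2.92 − 0.00 = 2.92 kcal/mol; chair II is more stable.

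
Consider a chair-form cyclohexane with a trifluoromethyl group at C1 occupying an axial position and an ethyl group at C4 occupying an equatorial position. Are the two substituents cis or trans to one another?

C1 and C4 have opposite parity, so their axial bonds point in opposite directions.
With opposite-parity carbons, two substituents on the same face are one axial and one equatorial; opposite faces give both axial or both equatorial.
Here the groups are axial/equatorial → same face → cis.

cis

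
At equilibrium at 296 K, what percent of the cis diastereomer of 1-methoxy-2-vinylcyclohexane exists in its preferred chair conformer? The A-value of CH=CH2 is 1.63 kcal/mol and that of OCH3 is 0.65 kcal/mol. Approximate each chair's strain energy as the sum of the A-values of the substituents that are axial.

84.1%

C1 and C2 have opposite parity, so for the cis isomer the two substituents are one axial and one equatorial in each chair.
Chair I (vinyl axial, methoxy equatorial): E = 1.63 kcal/mol; chair II (vinyl equatorial, methoxy axial): E = 0.65 kcal/mol.
ΔG = 0.98 kcal/mol between the two chairs.
K = exp(ΔG/RT) with R = 1.987×10⁻³ kcal mol⁻¹ K⁻¹ and T = 296 K gives K ≈ 5.29.
Fraction in the lower-energy chair = K/(K+1) = 84.1%.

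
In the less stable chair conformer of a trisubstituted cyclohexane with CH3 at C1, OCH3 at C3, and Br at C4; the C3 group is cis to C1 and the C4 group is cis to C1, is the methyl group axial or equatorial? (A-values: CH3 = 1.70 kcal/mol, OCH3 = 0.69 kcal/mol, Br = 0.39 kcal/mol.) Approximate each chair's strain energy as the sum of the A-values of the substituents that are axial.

Chair I (methyl axial, methoxy axial, bromo equatorial): E = 2.39 kcal/mol.
Chair II (methyl equatorial, methoxy equatorial, bromo axial): E = 0.39 kcal/mol.
Chair I is the less stable (higher-energy) conformer, and in that chair the methyl group is axial.

axial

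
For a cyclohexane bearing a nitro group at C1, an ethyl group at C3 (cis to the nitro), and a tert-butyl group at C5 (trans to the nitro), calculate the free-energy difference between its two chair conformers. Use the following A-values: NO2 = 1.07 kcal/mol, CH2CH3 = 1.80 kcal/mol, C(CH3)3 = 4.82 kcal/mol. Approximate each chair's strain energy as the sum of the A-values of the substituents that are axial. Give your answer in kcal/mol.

1.95 kcal/mol

Chair I (nitro axial, ethyl axial, tert-butyl equatorial): E = 2.87 kcal/mol.
Chair II (nitro equatorial, ethyl equatorial, tert-butyl axial): E = 4.82 kcal/mol.
ΔE = 4.82 − 2.87 = 1.95 kcal/mol; chair I is more stable.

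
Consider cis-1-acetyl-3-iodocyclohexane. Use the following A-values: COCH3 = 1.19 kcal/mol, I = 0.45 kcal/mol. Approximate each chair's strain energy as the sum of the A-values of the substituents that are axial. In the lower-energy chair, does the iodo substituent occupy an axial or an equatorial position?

C1 and C3 have the same parity, so for the cis isomer the two substituents are e,e in one chair and a,a in the other.
Chair I (acetyl axial, iodo axial): E = 1.64 kcal/mol.
Chair II (acetyl equatorial, iodo equatorial): E = 0.00 kcal/mol.
Chair II is the more stable (lower-energy) conformer, and in that chair the iodo group is equatorial.

equatorial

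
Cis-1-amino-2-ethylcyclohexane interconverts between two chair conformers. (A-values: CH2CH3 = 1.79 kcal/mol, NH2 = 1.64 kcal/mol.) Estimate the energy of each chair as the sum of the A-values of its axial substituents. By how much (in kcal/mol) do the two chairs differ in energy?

0.15 kcal/mol

C1 and C2 have opposite parity, so for the cis isomer the two substituents are one axial and one equatorial in each chair.
Chair I (ethyl axial, amino equatorial): E = 1.79 kcal/mol.
Chair II (ethyl equatorial, amino axial): E = 1.64 kcal/mol.
ΔE = 1.79 − 1.64 = 0.15 kcal/mol; chair II is more stable.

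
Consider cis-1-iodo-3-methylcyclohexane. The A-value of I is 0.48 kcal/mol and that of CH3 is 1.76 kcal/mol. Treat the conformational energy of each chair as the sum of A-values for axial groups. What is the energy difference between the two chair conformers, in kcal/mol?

2.24 kcal/mol

C1 and C3 have the same parity, so for the cis isomer the two substituents are e,e in one chair and a,a in the other.
Chair I (iodo axial, methyl axial): E = 2.24 kcal/mol.
Chair II (iodo equatorial, methyl equatorial): E = 0.00 kcal/mol.
ΔE = 2.24 − 0.00 = 2.24 kcal/mol; chair II is more stable.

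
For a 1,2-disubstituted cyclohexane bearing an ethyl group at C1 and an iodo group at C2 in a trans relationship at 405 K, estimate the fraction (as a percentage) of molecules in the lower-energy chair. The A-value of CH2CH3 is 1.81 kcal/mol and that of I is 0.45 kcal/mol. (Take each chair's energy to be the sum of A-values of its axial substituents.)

94.3%

C1 and C2 have opposite parity, so for the trans isomer the two substituents are e,e in one chair and a,a in the other.
Chair I (ethyl axial, iodo axial): E = 2.26 kcal/mol; chair II (ethyl equatorial, iodo equatorial): E = 0.00 kcal/mol.
ΔG = 2.26 kcal/mol between the two chairs.
K = exp(ΔG/RT) with R = 1.987×10⁻³ kcal mol⁻¹ K⁻¹ and T = 405 K gives K ≈ 16.6.
Fraction in the lower-energy chair = K/(K+1) = 94.3%.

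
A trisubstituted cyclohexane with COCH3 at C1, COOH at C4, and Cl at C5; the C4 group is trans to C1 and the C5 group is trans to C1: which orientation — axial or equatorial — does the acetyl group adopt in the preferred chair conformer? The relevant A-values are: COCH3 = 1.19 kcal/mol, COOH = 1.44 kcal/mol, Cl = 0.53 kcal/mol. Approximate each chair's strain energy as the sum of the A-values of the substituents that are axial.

equatorial

Chair I (acetyl axial, carboxyl axial, chloro equatorial): E = 2.63 kcal/mol.
Chair II (acetyl equatorial, carboxyl equatorial, chloro axial): E = 0.53 kcal/mol.
Chair II is the more stable (lower-energy) conformer, and in that chair the acetyl group is equatorial.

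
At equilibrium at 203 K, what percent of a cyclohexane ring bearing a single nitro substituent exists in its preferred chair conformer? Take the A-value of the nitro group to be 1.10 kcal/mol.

One chair has the nitro group axial (E = 1.10 kcal/mol) and the other has it equatorial (E = 0).
ΔG = 1.10 kcal/mol between the two chairs.
K = exp(ΔG/RT) with R = 1.987×10⁻³ kcal mol⁻¹ K⁻¹ and T = 203 K gives K ≈ 15.3.
Fraction in the lower-energy chair = K/(K+1) = 93.9%.

93.9%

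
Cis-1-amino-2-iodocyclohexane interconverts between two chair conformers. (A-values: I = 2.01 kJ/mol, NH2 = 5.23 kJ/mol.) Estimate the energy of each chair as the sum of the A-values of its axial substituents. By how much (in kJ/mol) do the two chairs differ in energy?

C1 and C2 have opposite parity, so for the cis isomer the two substituents are one axial and one equatorial in each chair.
Chair I (iodo axial, amino equatorial): E = 2.01 kJ/mol.
Chair II (iodo equatorial, amino axial): E = 5.23 kJ/mol.
ΔE = 5.23 − 2.01 = 3.22 kJ/mol; chair I is more stable.

3.22 kJ/mol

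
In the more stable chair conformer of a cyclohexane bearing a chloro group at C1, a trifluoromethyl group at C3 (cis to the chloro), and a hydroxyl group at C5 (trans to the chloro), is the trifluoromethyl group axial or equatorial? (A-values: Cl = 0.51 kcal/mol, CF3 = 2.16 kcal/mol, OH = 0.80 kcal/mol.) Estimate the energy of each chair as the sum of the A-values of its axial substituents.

Chair I (chloro axial, trifluoromethyl axial, hydroxyl equatorial): E = 2.67 kcal/mol.
Chair II (chloro equatorial, trifluoromethyl equatorial, hydroxyl axial): E = 0.80 kcal/mol.
Chair II is the more stable (lower-energy) conformer, and in that chair the trifluoromethyl group is equatorial.

equatorial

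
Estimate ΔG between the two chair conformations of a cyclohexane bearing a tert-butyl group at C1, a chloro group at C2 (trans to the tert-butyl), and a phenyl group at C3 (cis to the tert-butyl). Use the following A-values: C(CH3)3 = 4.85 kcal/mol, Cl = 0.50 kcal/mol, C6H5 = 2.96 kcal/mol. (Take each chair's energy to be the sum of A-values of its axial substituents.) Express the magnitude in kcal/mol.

Chair I (tert-butyl axial, chloro axial, phenyl axial): E = 8.31 kcal/mol.
Chair II (tert-butyl equatorial, chloro equatorial, phenyl equatorial): E = 0.00 kcal/mol.
ΔE = 8.31 − 0.00 = 8.31 kcal/mol; chair II is more stable.

8.31 kcal/mol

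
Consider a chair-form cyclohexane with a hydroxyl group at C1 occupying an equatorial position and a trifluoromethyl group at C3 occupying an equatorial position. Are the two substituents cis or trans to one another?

cis

C1 and C3 have the same parity, so their axial bonds point in the same direction.
With same-parity carbons, two substituents on the same face are both axial or both equatorial; opposite faces give one of each.
Here the groups are equatorial/equatorial → same face → cis.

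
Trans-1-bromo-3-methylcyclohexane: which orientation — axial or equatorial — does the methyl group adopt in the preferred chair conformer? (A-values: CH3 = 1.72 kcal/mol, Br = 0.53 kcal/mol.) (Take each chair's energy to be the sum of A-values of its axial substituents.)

C1 and C3 have the same parity, so for the trans isomer the two substituents are one axial and one equatorial in each chair.
Chair I (methyl axial, bromo equatorial): E = 1.72 kcal/mol.
Chair II (methyl equatorial, bromo axial): E = 0.53 kcal/mol.
Chair II is the more stable (lower-energy) conformer, and in that chair the methyl group is equatorial.

equatorial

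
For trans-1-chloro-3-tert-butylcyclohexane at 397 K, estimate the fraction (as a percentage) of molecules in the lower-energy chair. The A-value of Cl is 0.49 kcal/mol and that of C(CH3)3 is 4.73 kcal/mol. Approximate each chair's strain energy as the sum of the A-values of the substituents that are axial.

99.5%

C1 and C3 have the same parity, so for the trans isomer the two substituents are one axial and one equatorial in each chair.
Chair I (chloro axial, tert-butyl equatorial): E = 0.49 kcal/mol; chair II (chloro equatorial, tert-butyl axial): E = 4.73 kcal/mol.
ΔG = 4.24 kcal/mol between the two chairs.
K = exp(ΔG/RT) with R = 1.987×10⁻³ kcal mol⁻¹ K⁻¹ and T = 397 K gives K ≈ 216.
Fraction in the lower-energy chair = K/(K+1) = 99.5%.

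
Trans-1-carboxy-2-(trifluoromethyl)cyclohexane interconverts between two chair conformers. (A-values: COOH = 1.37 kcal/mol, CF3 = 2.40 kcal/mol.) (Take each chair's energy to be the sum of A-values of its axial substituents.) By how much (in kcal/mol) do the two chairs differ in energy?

3.77 kcal/mol

C1 and C2 have opposite parity, so for the trans isomer the two substituents are e,e in one chair and a,a in the other.
Chair I (carboxyl axial, trifluoromethyl axial): E = 3.77 kcal/mol.
Chair II (carboxyl equatorial, trifluoromethyl equatorial): E = 0.00 kcal/mol.
ΔE = 3.77 − 0.00 = 3.77 kcal/mol; chair II is more stable.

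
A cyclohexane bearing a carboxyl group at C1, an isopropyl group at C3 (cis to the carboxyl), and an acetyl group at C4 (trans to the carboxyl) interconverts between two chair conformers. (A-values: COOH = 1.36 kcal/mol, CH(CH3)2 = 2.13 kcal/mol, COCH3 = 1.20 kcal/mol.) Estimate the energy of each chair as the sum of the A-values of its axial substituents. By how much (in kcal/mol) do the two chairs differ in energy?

4.69 kcal/mol

Chair I (carboxyl axial, isopropyl axial, acetyl axial): E = 4.69 kcal/mol.
Chair II (carboxyl equatorial, isopropyl equatorial, acetyl equatorial): E = 0.00 kcal/mol.
ΔE = 4.69 − 0.00 = 4.69 kcal/mol; chair II is more stable.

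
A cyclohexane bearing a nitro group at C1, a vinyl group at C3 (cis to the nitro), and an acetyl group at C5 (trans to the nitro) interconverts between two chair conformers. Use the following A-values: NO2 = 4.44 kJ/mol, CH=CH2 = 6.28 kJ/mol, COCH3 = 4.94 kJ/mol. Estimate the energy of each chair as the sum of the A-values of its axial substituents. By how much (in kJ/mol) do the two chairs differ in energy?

Chair I (nitro axial, vinyl axial, acetyl equatorial): E = 10.72 kJ/mol.
Chair II (nitro equatorial, vinyl equatorial, acetyl axial): E = 4.94 kJ/mol.
ΔE = 10.72 − 4.94 = 5.78 kJ/mol; chair II is more stable.

5.78 kJ/mol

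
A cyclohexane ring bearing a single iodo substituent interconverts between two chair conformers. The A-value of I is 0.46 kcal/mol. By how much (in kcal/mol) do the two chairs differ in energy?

A monosubstituted cyclohexane has one chair with the iodo group axial (E = A = 0.46 kcal/mol) and one with it equatorial (E = 0).
ΔE = 0.46 − 0 = 0.46 kcal/mol.

0.46 kcal/mol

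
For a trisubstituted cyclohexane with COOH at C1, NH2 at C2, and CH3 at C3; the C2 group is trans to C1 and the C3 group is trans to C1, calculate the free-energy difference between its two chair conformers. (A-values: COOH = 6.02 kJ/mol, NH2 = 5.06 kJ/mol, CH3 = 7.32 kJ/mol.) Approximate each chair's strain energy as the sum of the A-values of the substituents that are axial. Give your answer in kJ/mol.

3.76 kJ/mol

Chair I (carboxyl axial, amino axial, methyl equatorial): E = 11.08 kJ/mol.
Chair II (carboxyl equatorial, amino equatorial, methyl axial): E = 7.32 kJ/mol.
ΔE = 11.08 − 7.32 = 3.76 kJ/mol; chair II is more stable.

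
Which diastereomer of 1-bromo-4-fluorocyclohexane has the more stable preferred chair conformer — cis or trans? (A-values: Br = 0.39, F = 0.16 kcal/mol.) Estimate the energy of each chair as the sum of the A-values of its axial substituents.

At 1,4 positions (parity opposite): cis → (a,e or e,a); trans → (e,e or a,a).
Best chair for cis: E = 0.16 kcal/mol; best chair for trans: E = 0.00 kcal/mol.
The trans isomer is lower by 0.16 kcal/mol.

trans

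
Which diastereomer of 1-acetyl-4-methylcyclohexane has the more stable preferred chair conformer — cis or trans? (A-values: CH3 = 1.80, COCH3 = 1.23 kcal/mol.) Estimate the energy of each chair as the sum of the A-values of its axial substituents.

At 1,4 positions (parity opposite): cis → (a,e or e,a); trans → (e,e or a,a).
Best chair for cis: E = 1.23 kcal/mol; best chair for trans: E = 0.00 kcal/mol.
The trans isomer is lower by 1.23 kcal/mol.

trans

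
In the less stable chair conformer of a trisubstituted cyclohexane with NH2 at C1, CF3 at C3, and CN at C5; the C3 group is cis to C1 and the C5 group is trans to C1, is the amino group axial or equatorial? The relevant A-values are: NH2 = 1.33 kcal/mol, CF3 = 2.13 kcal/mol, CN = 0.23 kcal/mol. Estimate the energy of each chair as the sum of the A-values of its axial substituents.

axial

Chair I (amino axial, trifluoromethyl axial, cyano equatorial): E = 3.46 kcal/mol.
Chair II (amino equatorial, trifluoromethyl equatorial, cyano axial): E = 0.23 kcal/mol.
Chair I is the less stable (higher-energy) conformer, and in that chair the amino group is axial.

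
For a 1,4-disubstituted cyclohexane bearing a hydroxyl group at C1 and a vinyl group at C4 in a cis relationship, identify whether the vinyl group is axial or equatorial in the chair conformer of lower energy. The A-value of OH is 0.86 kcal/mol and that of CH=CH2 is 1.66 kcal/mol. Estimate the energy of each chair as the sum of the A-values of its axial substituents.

C1 and C4 have opposite parity, so for the cis isomer the two substituents are one axial and one equatorial in each chair.
Chair I (hydroxyl axial, vinyl equatorial): E = 0.86 kcal/mol.
Chair II (hydroxyl equatorial, vinyl axial): E = 1.66 kcal/mol.
Chair I is the more stable (lower-energy) conformer, and in that chair the vinyl group is equatorial.

equatorial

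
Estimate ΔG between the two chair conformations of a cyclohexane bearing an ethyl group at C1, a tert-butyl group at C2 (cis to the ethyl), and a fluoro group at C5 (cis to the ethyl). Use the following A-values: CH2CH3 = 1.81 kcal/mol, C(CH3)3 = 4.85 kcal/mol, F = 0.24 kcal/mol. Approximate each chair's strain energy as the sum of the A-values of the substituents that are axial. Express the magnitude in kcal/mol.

2.80 kcal/mol

Chair I (ethyl axial, tert-butyl equatorial, fluoro axial): E = 2.05 kcal/mol.
Chair II (ethyl equatorial, tert-butyl axial, fluoro equatorial): E = 4.85 kcal/mol.
ΔE = 4.85 − 2.05 = 2.80 kcal/mol; chair I is more stable.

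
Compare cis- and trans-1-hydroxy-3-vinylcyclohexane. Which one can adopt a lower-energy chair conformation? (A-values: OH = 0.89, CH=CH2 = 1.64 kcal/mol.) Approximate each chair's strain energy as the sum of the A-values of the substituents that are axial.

cis

At 1,3 positions (parity same): cis → (e,e or a,a); trans → (a,e or e,a).
Best chair for cis: E = 0.00 kcal/mol; best chair for trans: E = 0.89 kcal/mol.
The cis isomer is lower by 0.89 kcal/mol.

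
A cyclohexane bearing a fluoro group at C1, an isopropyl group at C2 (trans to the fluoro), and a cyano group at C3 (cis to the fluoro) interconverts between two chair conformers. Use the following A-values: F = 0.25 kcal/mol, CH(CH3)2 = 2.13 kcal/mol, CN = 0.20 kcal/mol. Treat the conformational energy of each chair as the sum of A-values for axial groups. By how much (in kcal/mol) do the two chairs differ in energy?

Chair I (fluoro axial, isopropyl axial, cyano axial): E = 2.58 kcal/mol.
Chair II (fluoro equatorial, isopropyl equatorial, cyano equatorial): E = 0.00 kcal/mol.
ΔE = 2.58 − 0.00 = 2.58 kcal/mol; chair II is more stable.

2.58 kcal/mol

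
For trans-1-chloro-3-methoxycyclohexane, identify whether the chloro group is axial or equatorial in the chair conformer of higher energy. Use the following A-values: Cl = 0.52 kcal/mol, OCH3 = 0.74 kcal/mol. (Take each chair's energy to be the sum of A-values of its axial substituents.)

C1 and C3 have the same parity, so for the trans isomer the two substituents are one axial and one equatorial in each chair.
Chair I (chloro axial, methoxy equatorial): E = 0.52 kcal/mol.
Chair II (chloro equatorial, methoxy axial): E = 0.74 kcal/mol.
Chair II is the less stable (higher-energy) conformer, and in that chair the chloro group is equatorial.

equatorial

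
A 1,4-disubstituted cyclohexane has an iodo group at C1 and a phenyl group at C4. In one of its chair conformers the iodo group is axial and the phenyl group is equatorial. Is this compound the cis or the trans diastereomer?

C1 and C4 have opposite parity, so their axial bonds point in opposite directions.
With opposite-parity carbons, two substituents on the same face are one axial and one equatorial; opposite faces give both axial or both equatorial.
Here the groups are axial/equatorial → same face → cis.

cis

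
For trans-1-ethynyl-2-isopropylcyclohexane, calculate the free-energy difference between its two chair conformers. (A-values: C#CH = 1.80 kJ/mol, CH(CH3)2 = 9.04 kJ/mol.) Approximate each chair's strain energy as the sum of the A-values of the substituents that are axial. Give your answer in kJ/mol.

10.84 kJ/mol

C1 and C2 have opposite parity, so for the trans isomer the two substituents are e,e in one chair and a,a in the other.
Chair I (ethynyl axial, isopropyl axial): E = 10.84 kJ/mol.
Chair II (ethynyl equatorial, isopropyl equatorial): E = 0.00 kJ/mol.
ΔE = 10.84 − 0.00 = 10.84 kJ/mol; chair II is more stable.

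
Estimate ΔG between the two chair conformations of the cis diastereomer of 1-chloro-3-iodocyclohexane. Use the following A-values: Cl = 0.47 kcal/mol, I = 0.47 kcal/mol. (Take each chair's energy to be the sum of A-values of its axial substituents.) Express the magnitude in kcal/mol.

C1 and C3 have the same parity, so for the cis isomer the two substituents are e,e in one chair and a,a in the other.
Chair I (chloro axial, iodo axial): E = 0.94 kcal/mol.
Chair II (chloro equatorial, iodo equatorial): E = 0.00 kcal/mol.
ΔE = 0.94 − 0.00 = 0.94 kcal/mol; chair II is more stable.

0.94 kcal/mol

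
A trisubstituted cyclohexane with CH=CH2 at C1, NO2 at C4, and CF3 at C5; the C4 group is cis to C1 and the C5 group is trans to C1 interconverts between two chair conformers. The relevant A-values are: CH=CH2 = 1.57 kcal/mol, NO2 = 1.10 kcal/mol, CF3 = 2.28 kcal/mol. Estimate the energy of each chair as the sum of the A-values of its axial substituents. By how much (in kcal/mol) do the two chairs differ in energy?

Chair I (vinyl axial, nitro equatorial, trifluoromethyl equatorial): E = 1.57 kcal/mol.
Chair II (vinyl equatorial, nitro axial, trifluoromethyl axial): E = 3.38 kcal/mol.
ΔE = 3.38 − 1.57 = 1.81 kcal/mol; chair I is more stable.

1.81 kcal/mol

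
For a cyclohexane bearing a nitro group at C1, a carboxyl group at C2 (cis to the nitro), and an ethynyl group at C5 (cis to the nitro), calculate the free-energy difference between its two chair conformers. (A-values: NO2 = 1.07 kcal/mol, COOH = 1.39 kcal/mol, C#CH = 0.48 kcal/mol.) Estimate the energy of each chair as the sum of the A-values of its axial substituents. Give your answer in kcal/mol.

Chair I (nitro axial, carboxyl equatorial, ethynyl axial): E = 1.55 kcal/mol.
Chair II (nitro equatorial, carboxyl axial, ethynyl equatorial): E = 1.39 kcal/mol.
ΔE = 1.55 − 1.39 = 0.16 kcal/mol; chair II is more stable.

0.16 kcal/mol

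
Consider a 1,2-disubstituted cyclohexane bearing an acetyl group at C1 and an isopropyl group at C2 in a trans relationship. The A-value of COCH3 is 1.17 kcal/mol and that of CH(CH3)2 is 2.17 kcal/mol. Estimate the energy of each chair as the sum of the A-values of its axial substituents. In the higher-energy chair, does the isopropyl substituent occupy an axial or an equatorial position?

C1 and C2 have opposite parity, so for the trans isomer the two substituents are e,e in one chair and a,a in the other.
Chair I (acetyl axial, isopropyl axial): E = 3.34 kcal/mol.
Chair II (acetyl equatorial, isopropyl equatorial): E = 0.00 kcal/mol.
Chair I is the less stable (higher-energy) conformer, and in that chair the isopropyl group is axial.

axial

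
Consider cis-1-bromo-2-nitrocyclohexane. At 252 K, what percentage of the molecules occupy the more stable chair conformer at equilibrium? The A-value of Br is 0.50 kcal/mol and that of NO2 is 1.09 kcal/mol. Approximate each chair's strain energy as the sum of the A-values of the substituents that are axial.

C1 and C2 have opposite parity, so for the cis isomer the two substituents are one axial and one equatorial in each chair.
Chair I (bromo axial, nitro equatorial): E = 0.50 kcal/mol; chair II (bromo equatorial, nitro axial): E = 1.09 kcal/mol.
ΔG = 0.59 kcal/mol between the two chairs.
K = exp(ΔG/RT) with R = 1.987×10⁻³ kcal mol⁻¹ K⁻¹ and T = 252 K gives K ≈ 3.25.
Fraction in the lower-energy chair = K/(K+1) = 76.5%.

76.5%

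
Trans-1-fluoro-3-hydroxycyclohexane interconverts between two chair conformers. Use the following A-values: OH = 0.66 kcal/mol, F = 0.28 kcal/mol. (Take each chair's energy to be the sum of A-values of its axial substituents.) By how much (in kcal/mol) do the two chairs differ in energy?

C1 and C3 have the same parity, so for the trans isomer the two substituents are one axial and one equatorial in each chair.
Chair I (hydroxyl axial, fluoro equatorial): E = 0.66 kcal/mol.
Chair II (hydroxyl equatorial, fluoro axial): E = 0.28 kcal/mol.
ΔE = 0.66 − 0.28 = 0.38 kcal/mol; chair II is more stable.

0.38 kcal/mol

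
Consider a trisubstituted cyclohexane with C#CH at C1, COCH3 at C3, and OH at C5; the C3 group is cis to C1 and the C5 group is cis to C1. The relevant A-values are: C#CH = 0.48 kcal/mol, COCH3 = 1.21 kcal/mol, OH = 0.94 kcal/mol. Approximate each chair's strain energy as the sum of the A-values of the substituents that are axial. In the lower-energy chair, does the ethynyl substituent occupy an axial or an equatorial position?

equatorial

Chair I (ethynyl axial, acetyl axial, hydroxyl axial): E = 2.63 kcal/mol.
Chair II (ethynyl equatorial, acetyl equatorial, hydroxyl equatorial): E = 0.00 kcal/mol.
Chair II is the more stable (lower-energy) conformer, and in that chair the ethynyl group is equatorial.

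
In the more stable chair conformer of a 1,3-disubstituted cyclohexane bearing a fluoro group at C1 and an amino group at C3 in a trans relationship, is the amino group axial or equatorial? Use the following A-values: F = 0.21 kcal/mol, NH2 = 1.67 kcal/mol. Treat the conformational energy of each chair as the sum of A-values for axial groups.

equatorial

C1 and C3 have the same parity, so for the trans isomer the two substituents are one axial and one equatorial in each chair.
Chair I (fluoro axial, amino equatorial): E = 0.21 kcal/mol.
Chair II (fluoro equatorial, amino axial): E = 1.67 kcal/mol.
Chair I is the more stable (lower-energy) conformer, and in that chair the amino group is equatorial.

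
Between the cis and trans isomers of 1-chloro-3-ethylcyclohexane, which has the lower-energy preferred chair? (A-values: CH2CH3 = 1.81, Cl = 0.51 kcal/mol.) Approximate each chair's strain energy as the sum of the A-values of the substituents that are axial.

At 1,3 positions (parity same): cis → (e,e or a,a); trans → (a,e or e,a).
Best chair for cis: E = 0.00 kcal/mol; best chair for trans: E = 0.51 kcal/mol.
The cis isomer is lower by 0.51 kcal/mol.

cis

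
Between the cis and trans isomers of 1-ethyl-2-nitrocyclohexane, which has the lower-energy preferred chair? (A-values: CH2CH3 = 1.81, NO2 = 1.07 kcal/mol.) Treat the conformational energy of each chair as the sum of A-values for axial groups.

trans

At 1,2 positions (parity opposite): cis → (a,e or e,a); trans → (e,e or a,a).
Best chair for cis: E = 1.07 kcal/mol; best chair for trans: E = 0.00 kcal/mol.
The trans isomer is lower by 1.07 kcal/mol.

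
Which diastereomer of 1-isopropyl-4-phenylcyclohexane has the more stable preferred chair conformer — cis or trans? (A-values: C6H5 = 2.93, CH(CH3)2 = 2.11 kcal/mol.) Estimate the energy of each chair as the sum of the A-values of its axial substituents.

At 1,4 positions (parity opposite): cis → (a,e or e,a); trans → (e,e or a,a).
Best chair for cis: E = 2.11 kcal/mol; best chair for trans: E = 0.00 kcal/mol.
The trans isomer is lower by 2.11 kcal/mol.

trans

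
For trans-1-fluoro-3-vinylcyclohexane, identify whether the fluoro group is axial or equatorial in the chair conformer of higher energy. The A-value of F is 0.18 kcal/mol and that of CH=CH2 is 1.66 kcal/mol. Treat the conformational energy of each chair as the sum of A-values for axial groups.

C1 and C3 have the same parity, so for the trans isomer the two substituents are one axial and one equatorial in each chair.
Chair I (fluoro axial, vinyl equatorial): E = 0.18 kcal/mol.
Chair II (fluoro equatorial, vinyl axial): E = 1.66 kcal/mol.
Chair II is the less stable (higher-energy) conformer, and in that chair the fluoro group is equatorial.

equatorial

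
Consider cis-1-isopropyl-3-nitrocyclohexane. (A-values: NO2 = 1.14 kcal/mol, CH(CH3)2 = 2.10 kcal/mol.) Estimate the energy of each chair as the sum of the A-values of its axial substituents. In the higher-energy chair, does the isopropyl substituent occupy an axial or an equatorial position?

axial

C1 and C3 have the same parity, so for the cis isomer the two substituents are e,e in one chair and a,a in the other.
Chair I (nitro axial, isopropyl axial): E = 3.24 kcal/mol.
Chair II (nitro equatorial, isopropyl equatorial): E = 0.00 kcal/mol.
Chair I is the less stable (higher-energy) conformer, and in that chair the isopropyl group is axial.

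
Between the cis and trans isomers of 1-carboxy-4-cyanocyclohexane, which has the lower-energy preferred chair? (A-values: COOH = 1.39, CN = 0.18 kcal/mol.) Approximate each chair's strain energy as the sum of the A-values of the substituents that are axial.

At 1,4 positions (parity opposite): cis → (a,e or e,a); trans → (e,e or a,a).
Best chair for cis: E = 0.18 kcal/mol; best chair for trans: E = 0.00 kcal/mol.
The trans isomer is lower by 0.18 kcal/mol.

trans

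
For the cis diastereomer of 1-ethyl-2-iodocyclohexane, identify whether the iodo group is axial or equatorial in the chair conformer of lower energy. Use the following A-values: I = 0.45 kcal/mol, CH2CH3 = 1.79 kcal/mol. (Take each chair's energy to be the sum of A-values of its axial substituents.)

axial

C1 and C2 have opposite parity, so for the cis isomer the two substituents are one axial and one equatorial in each chair.
Chair I (iodo axial, ethyl equatorial): E = 0.45 kcal/mol.
Chair II (iodo equatorial, ethyl axial): E = 1.79 kcal/mol.
Chair I is the more stable (lower-energy) conformer, and in that chair the iodo group is axial.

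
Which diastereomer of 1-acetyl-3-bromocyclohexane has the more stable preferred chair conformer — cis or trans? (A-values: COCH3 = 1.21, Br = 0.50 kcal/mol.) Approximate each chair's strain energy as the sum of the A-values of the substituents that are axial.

At 1,3 positions (parity same): cis → (e,e or a,a); trans → (a,e or e,a).
Best chair for cis: E = 0.00 kcal/mol; best chair for trans: E = 0.50 kcal/mol.
The cis isomer is lower by 0.50 kcal/mol.

cis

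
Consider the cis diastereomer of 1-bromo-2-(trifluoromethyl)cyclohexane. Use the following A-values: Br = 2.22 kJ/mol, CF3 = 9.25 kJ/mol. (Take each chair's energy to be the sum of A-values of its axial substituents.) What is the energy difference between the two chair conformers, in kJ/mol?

7.03 kJ/mol

C1 and C2 have opposite parity, so for the cis isomer the two substituents are one axial and one equatorial in each chair.
Chair I (bromo axial, trifluoromethyl equatorial): E = 2.22 kJ/mol.
Chair II (bromo equatorial, trifluoromethyl axial): E = 9.25 kJ/mol.
ΔE = 9.25 − 2.22 = 7.03 kJ/mol; chair I is more stable.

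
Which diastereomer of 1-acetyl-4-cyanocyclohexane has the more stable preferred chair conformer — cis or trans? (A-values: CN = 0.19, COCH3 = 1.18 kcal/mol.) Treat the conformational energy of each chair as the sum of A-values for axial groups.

At 1,4 positions (parity opposite): cis → (a,e or e,a); trans → (e,e or a,a).
Best chair for cis: E = 0.19 kcal/mol; best chair for trans: E = 0.00 kcal/mol.
The trans isomer is lower by 0.19 kcal/mol.

trans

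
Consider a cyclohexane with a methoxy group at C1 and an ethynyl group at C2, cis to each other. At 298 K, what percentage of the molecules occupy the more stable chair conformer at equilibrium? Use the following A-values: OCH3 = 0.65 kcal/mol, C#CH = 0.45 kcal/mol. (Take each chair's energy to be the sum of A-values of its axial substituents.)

58.4%

C1 and C2 have opposite parity, so for the cis isomer the two substituents are one axial and one equatorial in each chair.
Chair I (methoxy axial, ethynyl equatorial): E = 0.65 kcal/mol; chair II (methoxy equatorial, ethynyl axial): E = 0.45 kcal/mol.
ΔG = 0.20 kcal/mol between the two chairs.
K = exp(ΔG/RT) with R = 1.987×10⁻³ kcal mol⁻¹ K⁻¹ and T = 298 K gives K ≈ 1.4.
Fraction in the lower-energy chair = K/(K+1) = 58.4%.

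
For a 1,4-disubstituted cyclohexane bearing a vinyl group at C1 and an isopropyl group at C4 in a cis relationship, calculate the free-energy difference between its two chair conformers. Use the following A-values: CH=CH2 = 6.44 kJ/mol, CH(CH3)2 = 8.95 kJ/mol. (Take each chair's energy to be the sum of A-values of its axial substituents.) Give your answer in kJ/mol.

2.51 kJ/mol

C1 and C4 have opposite parity, so for the cis isomer the two substituents are one axial and one equatorial in each chair.
Chair I (vinyl axial, isopropyl equatorial): E = 6.44 kJ/mol.
Chair II (vinyl equatorial, isopropyl axial): E = 8.95 kJ/mol.
ΔE = 8.95 − 6.44 = 2.51 kJ/mol; chair I is more stable.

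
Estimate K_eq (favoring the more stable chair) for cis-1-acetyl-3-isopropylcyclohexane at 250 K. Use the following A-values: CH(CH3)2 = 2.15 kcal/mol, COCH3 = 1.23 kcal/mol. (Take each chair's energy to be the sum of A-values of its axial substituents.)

C1 and C3 have the same parity, so for the cis isomer the two substituents are e,e in one chair and a,a in the other.
Chair I (isopropyl axial, acetyl axial): E = 3.38 kcal/mol; chair II (isopropyl equatorial, acetyl equatorial): E = 0.00 kcal/mol.
ΔG = 3.38 kcal/mol between the two chairs.
K = exp(ΔG/RT) with R = 1.987×10⁻³ kcal mol⁻¹ K⁻¹ and T = 250 K gives K ≈ 902.

K ≈ 902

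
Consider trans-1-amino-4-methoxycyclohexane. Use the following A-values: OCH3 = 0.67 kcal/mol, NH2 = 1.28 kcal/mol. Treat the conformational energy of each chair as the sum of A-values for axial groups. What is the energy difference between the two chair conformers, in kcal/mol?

1.95 kcal/mol

C1 and C4 have opposite parity, so for the trans isomer the two substituents are e,e in one chair and a,a in the other.
Chair I (methoxy axial, amino axial): E = 1.95 kcal/mol.
Chair II (methoxy equatorial, amino equatorial): E = 0.00 kcal/mol.
ΔE = 1.95 − 0.00 = 1.95 kcal/mol; chair II is more stable.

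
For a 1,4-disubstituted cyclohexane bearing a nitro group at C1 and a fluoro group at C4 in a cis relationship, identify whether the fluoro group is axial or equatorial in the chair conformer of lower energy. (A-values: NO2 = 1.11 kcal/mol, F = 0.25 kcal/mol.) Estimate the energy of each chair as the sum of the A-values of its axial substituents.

C1 and C4 have opposite parity, so for the cis isomer the two substituents are one axial and one equatorial in each chair.
Chair I (nitro axial, fluoro equatorial): E = 1.11 kcal/mol.
Chair II (nitro equatorial, fluoro axial): E = 0.25 kcal/mol.
Chair II is the more stable (lower-energy) conformer, and in that chair the fluoro group is axial.

axial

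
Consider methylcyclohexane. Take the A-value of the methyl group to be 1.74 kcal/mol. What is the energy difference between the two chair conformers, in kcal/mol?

1.74 kcal/mol

A monosubstituted cyclohexane has one chair with the methyl group axial (E = A = 1.74 kcal/mol) and one with it equatorial (E = 0).
ΔE = 1.74 − 0 = 1.74 kcal/mol.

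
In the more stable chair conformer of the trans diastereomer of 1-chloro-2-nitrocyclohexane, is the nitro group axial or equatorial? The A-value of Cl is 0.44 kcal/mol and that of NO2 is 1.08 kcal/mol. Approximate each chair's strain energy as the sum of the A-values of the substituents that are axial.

equatorial

C1 and C2 have opposite parity, so for the trans isomer the two substituents are e,e in one chair and a,a in the other.
Chair I (chloro axial, nitro axial): E = 1.52 kcal/mol.
Chair II (chloro equatorial, nitro equatorial): E = 0.00 kcal/mol.
Chair II is the more stable (lower-energy) conformer, and in that chair the nitro group is equatorial.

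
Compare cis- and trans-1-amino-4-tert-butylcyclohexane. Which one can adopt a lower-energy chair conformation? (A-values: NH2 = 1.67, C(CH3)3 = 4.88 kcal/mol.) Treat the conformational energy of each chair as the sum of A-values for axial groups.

At 1,4 positions (parity opposite): cis → (a,e or e,a); trans → (e,e or a,a).
Best chair for cis: E = 1.67 kcal/mol; best chair for trans: E = 0.00 kcal/mol.
The trans isomer is lower by 1.67 kcal/mol.

trans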